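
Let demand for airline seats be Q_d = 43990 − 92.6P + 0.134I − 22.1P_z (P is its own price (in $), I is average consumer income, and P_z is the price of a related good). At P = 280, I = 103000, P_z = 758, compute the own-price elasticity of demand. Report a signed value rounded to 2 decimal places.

At the given values, Q_d = 43990 − 92.6(280) + 0.134(103000) − 22.1(758) = 15112.2.
∂Q_d/∂P = −92.6.
E = (-92.6) × (280/15112.2) = -1.7156…

-1.72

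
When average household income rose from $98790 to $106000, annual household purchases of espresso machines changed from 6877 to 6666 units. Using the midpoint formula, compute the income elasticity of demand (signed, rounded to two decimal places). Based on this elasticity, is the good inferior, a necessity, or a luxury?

%ΔQ = (6666 − 6877)/[( 6877 + 6666)/2] = -211/6771.5 = -0.031160…
%ΔIncome = (106000 − 98790)/[( 98790 + 106000)/2] = 7210/102395 = 0.070413…
E_income = (-211/6771.5) / (7210/102395) = -0.4425…
E_income < 0 ⇒ inferior good.

-0.44; inferior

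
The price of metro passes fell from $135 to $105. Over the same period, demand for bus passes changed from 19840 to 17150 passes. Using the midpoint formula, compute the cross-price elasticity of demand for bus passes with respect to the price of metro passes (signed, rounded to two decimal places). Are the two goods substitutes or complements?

%ΔQ_{bus passes} = (17150 − 19840)/avg = -2690/18495 = -0.145444…
%ΔP_{metro passes} = (105 − 135)/avg = -30/120 = -0.25
E_cross = (-2690/18495) / (-30/120) = 0.5817…
E_cross > 0 ⇒ the goods are substitutes.

0.58; substitutes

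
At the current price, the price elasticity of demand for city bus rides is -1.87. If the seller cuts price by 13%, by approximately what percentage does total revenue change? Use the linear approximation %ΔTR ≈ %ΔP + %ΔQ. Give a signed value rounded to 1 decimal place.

%ΔQ ≈ Ed × %ΔP = (-1.87) × (-13%) = +24.3100%
%ΔTR ≈ %ΔP + %ΔQ = (-13%) + (+24.3100%) = +11.3100%

+11.3%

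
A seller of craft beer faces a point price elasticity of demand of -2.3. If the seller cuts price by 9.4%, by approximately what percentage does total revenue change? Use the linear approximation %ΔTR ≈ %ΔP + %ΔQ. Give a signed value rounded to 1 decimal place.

+12.2%

%ΔQ ≈ Ed × %ΔP = (-2.3) × (-9.4%) = +21.6200%
%ΔTR ≈ %ΔP + %ΔQ = (-9.4%) + (+21.6200%) = +12.2200%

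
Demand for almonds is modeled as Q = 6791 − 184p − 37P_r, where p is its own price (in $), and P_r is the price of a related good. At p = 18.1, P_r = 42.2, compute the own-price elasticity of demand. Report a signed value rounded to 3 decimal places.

At the given values, Q = 6791 − 184(18.1) − 37(42.2) = 1899.2.
∂Q/∂p = −184.
E = (-184) × (18.1/1899.2) = -1.75358…

-1.754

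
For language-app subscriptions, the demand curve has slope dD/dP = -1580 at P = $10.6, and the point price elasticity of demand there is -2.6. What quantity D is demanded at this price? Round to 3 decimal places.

6441.538

Ed = (dD/dP)·(P/D) ⇒ D = (dD/dP)·P/Ed = (-1580)·10.6/(-2.6) = 6441.53846…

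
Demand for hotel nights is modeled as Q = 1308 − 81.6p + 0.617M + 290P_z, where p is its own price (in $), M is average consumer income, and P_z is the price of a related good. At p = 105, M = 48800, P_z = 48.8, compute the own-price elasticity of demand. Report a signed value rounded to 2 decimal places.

At the given values, Q = 1308 − 81.6(105) + 0.617(48800) + 290(48.8) = 37001.6.
∂Q/∂p = −81.6.
E = (-81.6) × (105/37001.6) = -0.2315…

-0.23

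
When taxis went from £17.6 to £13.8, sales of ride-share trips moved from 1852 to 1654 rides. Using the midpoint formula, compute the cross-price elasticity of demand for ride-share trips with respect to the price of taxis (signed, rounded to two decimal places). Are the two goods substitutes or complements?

0.47; substitutes

%ΔQ_{ride-share trips} = (1654 − 1852)/avg = -198/1753 = -0.112949…
%ΔP_{taxis} = (13.8 − 17.6)/avg = -3.8/15.7 = -0.242038…
E_cross = (-198/1753) / (-3.8/15.7) = 0.4666…
E_cross > 0 ⇒ the goods are substitutes.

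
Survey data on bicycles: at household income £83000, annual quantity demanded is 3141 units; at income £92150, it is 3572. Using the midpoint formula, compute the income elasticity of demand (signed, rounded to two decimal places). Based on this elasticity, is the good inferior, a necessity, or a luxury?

%ΔQ = (3572 − 3141)/[( 3141 + 3572)/2] = 431/3356.5 = 0.128407…
%ΔIncome = (92150 − 83000)/[( 83000 + 92150)/2] = 9150/87575 = 0.104481…
E_income = (431/3356.5) / (9150/87575) = 1.2289…
E_income > 1 ⇒ normal good, luxury.

1.23; luxury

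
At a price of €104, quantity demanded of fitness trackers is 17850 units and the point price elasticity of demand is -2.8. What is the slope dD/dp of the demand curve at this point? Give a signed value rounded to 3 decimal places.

Ed = (dD/dp)·(p/D) ⇒ dD/dp = Ed·D/p = (-2.8)·17850/104 = -480.57692…

-480.577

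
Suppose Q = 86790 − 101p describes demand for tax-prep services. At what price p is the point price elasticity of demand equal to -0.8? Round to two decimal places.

Ed = −101p/(86790 − 101p). Set this equal to -0.8:
101p = 0.8·(86790 − 101p) ⇒ 101p(1 + 0.8) = 0.8·86790
p = 0.8·86790 / (101·1.8) = 381.9141…

381.91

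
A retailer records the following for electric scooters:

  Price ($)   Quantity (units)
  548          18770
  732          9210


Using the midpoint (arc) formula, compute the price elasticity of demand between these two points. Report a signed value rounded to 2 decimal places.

%ΔQ = (9210 − 18770) / [(18770 + 9210)/2] = -9560/13990 = -0.683345…
%ΔP = (732 − 548) / [(548 + 732)/2] = 184/640 = 0.2875
Arc Ed = %ΔQ / %ΔP = (-9560/13990) / (184/640) = -2.3768…

-2.38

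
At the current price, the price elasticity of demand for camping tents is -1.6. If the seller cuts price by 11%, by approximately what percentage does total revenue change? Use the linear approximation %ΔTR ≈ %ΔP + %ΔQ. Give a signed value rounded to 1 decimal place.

+6.6%

%ΔQ ≈ Ed × %ΔP = (-1.6) × (-11%) = +17.6000%
%ΔTR ≈ %ΔP + %ΔQ = (-11%) + (+17.6000%) = +6.6000%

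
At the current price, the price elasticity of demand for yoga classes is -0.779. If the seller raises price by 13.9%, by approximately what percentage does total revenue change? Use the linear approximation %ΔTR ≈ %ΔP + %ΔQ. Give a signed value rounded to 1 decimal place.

%ΔQ ≈ Ed × %ΔP = (-0.779) × (+13.9%) = -10.8281%
%ΔTR ≈ %ΔP + %ΔQ = (+13.9%) + (-10.8281%) = +3.0719%

+3.1%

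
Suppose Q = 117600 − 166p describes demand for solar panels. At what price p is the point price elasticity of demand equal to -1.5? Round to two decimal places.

425.06

Ed = −166p/(117600 − 166p). Set this equal to -1.5:
166p = 1.5·(117600 − 166p) ⇒ 166p(1 + 1.5) = 1.5·117600
p = 1.5·117600 / (166·2.5) = 425.0602…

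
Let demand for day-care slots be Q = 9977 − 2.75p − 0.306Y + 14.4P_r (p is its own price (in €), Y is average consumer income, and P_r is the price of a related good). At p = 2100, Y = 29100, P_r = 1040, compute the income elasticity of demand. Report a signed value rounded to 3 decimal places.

-0.867

At the given values, Q = 9977 − 2.75(2100) − 0.306(29100) + 14.4(1040) = 10273.4.
∂Q/∂Y = -0.306.
E = (-0.306) × (29100/10273.4) = -0.86676…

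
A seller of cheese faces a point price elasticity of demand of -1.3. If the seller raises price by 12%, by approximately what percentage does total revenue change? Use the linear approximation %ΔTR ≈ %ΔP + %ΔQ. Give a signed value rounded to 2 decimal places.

%ΔQ ≈ Ed × %ΔP = (-1.3) × (+12%) = -15.6000%
%ΔTR ≈ %ΔP + %ΔQ = (+12%) + (-15.6000%) = -3.6000%

-3.60%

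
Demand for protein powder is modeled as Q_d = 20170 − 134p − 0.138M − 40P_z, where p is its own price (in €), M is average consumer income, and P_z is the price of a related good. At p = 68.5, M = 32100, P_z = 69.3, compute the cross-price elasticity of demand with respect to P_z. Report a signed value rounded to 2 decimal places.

At the given values, Q_d = 20170 − 134(68.5) − 0.138(32100) − 40(69.3) = 3789.2.
∂Q_d/∂P_z = -40.
E = (-40) × (69.3/3789.2) = -0.7315…

-0.73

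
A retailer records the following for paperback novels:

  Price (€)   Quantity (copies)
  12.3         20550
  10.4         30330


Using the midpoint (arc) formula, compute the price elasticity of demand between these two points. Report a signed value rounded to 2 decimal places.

%ΔQ = (30330 − 20550) / [(20550 + 30330)/2] = 9780/25440 = 0.384433…
%ΔP = (10.4 − 12.3) / [(12.3 + 10.4)/2] = -1.9/11.35 = -0.167400…
Arc Ed = %ΔQ / %ΔP = (9780/25440) / (-1.9/11.35) = -2.2964…

-2.30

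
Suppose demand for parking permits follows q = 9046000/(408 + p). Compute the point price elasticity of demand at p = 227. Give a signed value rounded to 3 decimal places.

dq/dp = −9046000/(408 + p)² = -22.4341. At p = 227, q = 14245.7.
Ed = (dq/dp)·(p/q) = (-22.4341) × (227/14245.7) = -0.35748…

-0.357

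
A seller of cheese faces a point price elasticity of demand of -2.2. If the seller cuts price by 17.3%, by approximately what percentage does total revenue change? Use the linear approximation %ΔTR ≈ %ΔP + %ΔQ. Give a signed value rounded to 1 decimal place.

+20.8%

%ΔQ ≈ Ed × %ΔP = (-2.2) × (-17.3%) = +38.0600%
%ΔTR ≈ %ΔP + %ΔQ = (-17.3%) + (+38.0600%) = +20.7600%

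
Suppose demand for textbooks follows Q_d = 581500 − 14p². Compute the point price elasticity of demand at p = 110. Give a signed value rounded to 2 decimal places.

-0.82

dQ_d/dp = −2·14·p = -3080. At p = 110, Q_d = 412100.
Ed = (dQ_d/dp)·(p/Q_d) = (-3080) × (110/412100) = -0.8221…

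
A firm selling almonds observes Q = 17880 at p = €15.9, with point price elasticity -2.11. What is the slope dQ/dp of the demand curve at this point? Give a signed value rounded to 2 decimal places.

-2372.75

Ed = (dQ/dp)·(p/Q) ⇒ dQ/dp = Ed·Q/p = (-2.11)·17880/15.9 = -2372.7547…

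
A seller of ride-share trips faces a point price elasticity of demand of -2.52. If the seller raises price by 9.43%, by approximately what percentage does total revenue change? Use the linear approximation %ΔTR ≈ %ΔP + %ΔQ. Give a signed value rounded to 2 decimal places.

-14.33%

%ΔQ ≈ Ed × %ΔP = (-2.52) × (+9.43%) = -23.7636%
%ΔTR ≈ %ΔP + %ΔQ = (+9.43%) + (-23.7636%) = -14.3336%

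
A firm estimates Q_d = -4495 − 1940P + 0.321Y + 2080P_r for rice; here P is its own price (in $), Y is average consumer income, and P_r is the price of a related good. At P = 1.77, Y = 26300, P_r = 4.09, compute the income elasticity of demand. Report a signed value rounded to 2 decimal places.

At the given values, Q_d = -4495 − 1940(1.77) + 0.321(26300) + 2080(4.09) = 9020.7.
∂Q_d/∂Y = 0.321.
E = (0.321) × (26300/9020.7) = 0.9358…

0.94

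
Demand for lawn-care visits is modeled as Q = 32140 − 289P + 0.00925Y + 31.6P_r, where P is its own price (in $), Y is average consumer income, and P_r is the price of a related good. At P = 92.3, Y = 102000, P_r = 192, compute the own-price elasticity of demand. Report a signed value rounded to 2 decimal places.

At the given values, Q = 32140 − 289(92.3) + 0.00925(102000) + 31.6(192) = 12476.
∂Q/∂P = −289.
E = (-289) × (92.3/12476) = -2.1380…

-2.14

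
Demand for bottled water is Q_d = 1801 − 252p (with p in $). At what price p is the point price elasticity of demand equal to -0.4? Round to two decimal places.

Ed = −252p/(1801 − 252p). Set this equal to -0.4:
252p = 0.4·(1801 − 252p) ⇒ 252p(1 + 0.4) = 0.4·1801
p = 0.4·1801 / (252·1.4) = 2.0419…

2.04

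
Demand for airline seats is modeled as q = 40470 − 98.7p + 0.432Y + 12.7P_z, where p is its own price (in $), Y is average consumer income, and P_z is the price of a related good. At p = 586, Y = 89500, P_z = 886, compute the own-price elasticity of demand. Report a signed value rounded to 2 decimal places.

-1.78

At the given values, q = 40470 − 98.7(586) + 0.432(89500) + 12.7(886) = 32548.
∂q/∂p = −98.7.
E = (-98.7) × (586/32548) = -1.7770…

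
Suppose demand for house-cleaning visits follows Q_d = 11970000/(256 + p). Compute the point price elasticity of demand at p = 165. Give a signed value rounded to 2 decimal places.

dQ_d/dp = −11970000/(256 + p)² = -67.5352. At p = 165, Q_d = 28432.3.
Ed = (dQ_d/dp)·(p/Q_d) = (-67.5352) × (165/28432.3) = -0.3919…

-0.39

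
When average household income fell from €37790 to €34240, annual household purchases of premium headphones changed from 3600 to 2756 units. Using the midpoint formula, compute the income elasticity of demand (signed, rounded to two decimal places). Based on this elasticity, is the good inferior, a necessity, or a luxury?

%ΔQ = (2756 − 3600)/[( 3600 + 2756)/2] = -844/3178 = -0.265575…
%ΔIncome = (34240 − 37790)/[( 37790 + 34240)/2] = -3550/36015 = -0.098570…
E_income = (-844/3178) / (-3550/36015) = 2.6942…
E_income > 1 ⇒ normal good, luxury.

2.69; luxury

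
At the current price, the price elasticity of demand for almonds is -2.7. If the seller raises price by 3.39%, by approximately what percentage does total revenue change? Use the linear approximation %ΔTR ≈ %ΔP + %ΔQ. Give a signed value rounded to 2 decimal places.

%ΔQ ≈ Ed × %ΔP = (-2.7) × (+3.39%) = -9.1530%
%ΔTR ≈ %ΔP + %ΔQ = (+3.39%) + (-9.1530%) = -5.7630%

-5.76%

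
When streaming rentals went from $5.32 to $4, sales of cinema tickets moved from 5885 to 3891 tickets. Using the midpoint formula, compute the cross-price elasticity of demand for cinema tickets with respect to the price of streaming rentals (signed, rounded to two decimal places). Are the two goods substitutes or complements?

1.44; substitutes

%ΔQ_{cinema tickets} = (3891 − 5885)/avg = -1994/4888 = -0.407937…
%ΔP_{streaming rentals} = (4 − 5.32)/avg = -1.32/4.66 = -0.283261…
E_cross = (-1994/4888) / (-1.32/4.66) = 1.4401…
E_cross > 0 ⇒ the goods are substitutes.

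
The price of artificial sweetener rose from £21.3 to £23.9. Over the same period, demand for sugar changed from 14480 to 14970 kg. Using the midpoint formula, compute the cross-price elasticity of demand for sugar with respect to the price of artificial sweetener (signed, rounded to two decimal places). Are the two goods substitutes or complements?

%ΔQ_{sugar} = (14970 − 14480)/avg = 490/14725 = 0.033276…
%ΔP_{artificial sweetener} = (23.9 − 21.3)/avg = 2.6/22.6 = 0.115044…
E_cross = (490/14725) / (2.6/22.6) = 0.2892…
E_cross > 0 ⇒ the goods are substitutes.

0.29; substitutes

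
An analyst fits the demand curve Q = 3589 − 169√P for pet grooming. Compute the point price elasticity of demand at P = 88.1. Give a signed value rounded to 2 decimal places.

dQ/dP = −169/(2√P) = -9.00262. At P = 88.1, Q = 2002.74.
Ed = (dQ/dP)·(P/Q) = (-9.00262) × (88.1/2002.74) = -0.3960…

-0.40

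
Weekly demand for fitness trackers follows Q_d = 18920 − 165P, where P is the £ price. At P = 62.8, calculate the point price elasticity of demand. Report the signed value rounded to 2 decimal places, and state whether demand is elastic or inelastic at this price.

-1.21; elastic

dQ_d/dP = −165. At P = 62.8, Q_d = 18920 − 165(62.8) = 8558.
Ed = (dQ_d/dP)·(P/Q_d) = −165 × (62.8/8558) = -1.2107…
|Ed| = 1.21 > 1, so demand is elastic.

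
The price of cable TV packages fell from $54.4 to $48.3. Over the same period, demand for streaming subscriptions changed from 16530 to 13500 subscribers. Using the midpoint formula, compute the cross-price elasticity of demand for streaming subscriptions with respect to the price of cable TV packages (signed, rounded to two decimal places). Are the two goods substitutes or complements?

%ΔQ_{streaming subscriptions} = (13500 − 16530)/avg = -3030/15015 = -0.201798…
%ΔP_{cable TV packages} = (48.3 − 54.4)/avg = -6.1/51.35 = -0.118792…
E_cross = (-3030/15015) / (-6.1/51.35) = 1.6987…
E_cross > 0 ⇒ the goods are substitutes.

1.70; substitutes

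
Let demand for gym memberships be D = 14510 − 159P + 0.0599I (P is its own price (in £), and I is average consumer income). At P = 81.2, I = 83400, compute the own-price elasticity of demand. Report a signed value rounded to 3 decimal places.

At the given values, D = 14510 − 159(81.2) + 0.0599(83400) = 6594.86.
∂D/∂P = −159.
E = (-159) × (81.2/6594.86) = -1.95770…

-1.958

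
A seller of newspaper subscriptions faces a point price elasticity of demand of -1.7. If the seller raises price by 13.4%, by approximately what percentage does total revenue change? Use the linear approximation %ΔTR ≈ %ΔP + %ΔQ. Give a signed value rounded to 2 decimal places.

%ΔQ ≈ Ed × %ΔP = (-1.7) × (+13.4%) = -22.7800%
%ΔTR ≈ %ΔP + %ΔQ = (+13.4%) + (-22.7800%) = -9.3800%

-9.38%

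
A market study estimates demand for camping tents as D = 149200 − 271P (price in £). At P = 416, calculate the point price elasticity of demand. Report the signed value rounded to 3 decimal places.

-3.092

dD/dP = −271. At P = 416, D = 149200 − 271(416) = 36464.
Ed = (dD/dP)·(P/D) = −271 × (416/36464) = -3.09170…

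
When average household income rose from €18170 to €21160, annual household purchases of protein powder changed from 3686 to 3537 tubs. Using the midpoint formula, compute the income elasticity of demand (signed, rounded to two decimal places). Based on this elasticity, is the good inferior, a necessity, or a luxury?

%ΔQ = (3537 − 3686)/[( 3686 + 3537)/2] = -149/3611.5 = -0.041257…
%ΔIncome = (21160 − 18170)/[( 18170 + 21160)/2] = 2990/19665 = 0.152046…
E_income = (-149/3611.5) / (2990/19665) = -0.2713…
E_income < 0 ⇒ inferior good.

-0.27; inferior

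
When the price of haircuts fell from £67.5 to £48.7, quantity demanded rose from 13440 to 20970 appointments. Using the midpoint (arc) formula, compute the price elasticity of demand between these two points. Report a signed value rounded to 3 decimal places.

%ΔQ = (20970 − 13440) / [(13440 + 20970)/2] = 7530/17205 = 0.437663…
%ΔP = (48.7 − 67.5) / [(67.5 + 48.7)/2] = -18.8/58.1 = -0.323580…
Arc Ed = %ΔQ / %ΔP = (7530/17205) / (-18.8/58.1) = -1.35256…

-1.353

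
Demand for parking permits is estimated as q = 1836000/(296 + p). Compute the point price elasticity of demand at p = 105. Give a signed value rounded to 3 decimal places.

dq/dp = −1836000/(296 + p)² = -11.4178. At p = 105, q = 4578.55.
Ed = (dq/dp)·(p/q) = (-11.4178) × (105/4578.55) = -0.26184…

-0.262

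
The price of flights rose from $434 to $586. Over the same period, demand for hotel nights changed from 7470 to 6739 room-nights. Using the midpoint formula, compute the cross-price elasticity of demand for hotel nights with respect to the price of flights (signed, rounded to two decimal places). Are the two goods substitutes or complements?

%ΔQ_{hotel nights} = (6739 − 7470)/avg = -731/7104.5 = -0.102892…
%ΔP_{flights} = (586 − 434)/avg = 152/510 = 0.298039…
E_cross = (-731/7104.5) / (152/510) = -0.3452…
E_cross < 0 ⇒ the goods are complements.

-0.35; complements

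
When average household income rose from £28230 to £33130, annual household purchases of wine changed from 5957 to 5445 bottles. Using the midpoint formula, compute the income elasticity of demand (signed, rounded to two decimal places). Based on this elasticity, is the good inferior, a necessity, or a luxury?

-0.56; inferior

%ΔQ = (5445 − 5957)/[( 5957 + 5445)/2] = -512/5701 = -0.089808…
%ΔIncome = (33130 − 28230)/[( 28230 + 33130)/2] = 4900/30680 = 0.159713…
E_income = (-512/5701) / (4900/30680) = -0.5623…
E_income < 0 ⇒ inferior good.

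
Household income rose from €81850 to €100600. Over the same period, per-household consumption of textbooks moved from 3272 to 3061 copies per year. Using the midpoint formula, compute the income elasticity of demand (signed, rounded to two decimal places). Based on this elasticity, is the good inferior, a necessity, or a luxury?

%ΔQ = (3061 − 3272)/[( 3272 + 3061)/2] = -211/3166.5 = -0.066635…
%ΔIncome = (100600 − 81850)/[( 81850 + 100600)/2] = 18750/91225 = 0.205535…
E_income = (-211/3166.5) / (18750/91225) = -0.3242…
E_income < 0 ⇒ inferior good.

-0.32; inferior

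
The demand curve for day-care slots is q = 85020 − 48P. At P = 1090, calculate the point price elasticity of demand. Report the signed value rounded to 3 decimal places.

dq/dP = −48. At P = 1090, q = 85020 − 48(1090) = 32700.
Ed = (dq/dP)·(P/q) = −48 × (1090/32700) = -1.6

-1.600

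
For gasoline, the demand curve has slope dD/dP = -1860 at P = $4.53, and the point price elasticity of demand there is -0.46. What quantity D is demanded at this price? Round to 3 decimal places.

Ed = (dD/dP)·(P/D) ⇒ D = (dD/dP)·P/Ed = (-1860)·4.53/(-0.46) = 18316.95652…

18316.957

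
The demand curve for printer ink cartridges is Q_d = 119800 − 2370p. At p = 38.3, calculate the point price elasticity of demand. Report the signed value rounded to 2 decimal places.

dQ_d/dp = −2370. At p = 38.3, Q_d = 119800 − 2370(38.3) = 29029.
Ed = (dQ_d/dp)·(p/Q_d) = −2370 × (38.3/29029) = -3.1269…

-3.13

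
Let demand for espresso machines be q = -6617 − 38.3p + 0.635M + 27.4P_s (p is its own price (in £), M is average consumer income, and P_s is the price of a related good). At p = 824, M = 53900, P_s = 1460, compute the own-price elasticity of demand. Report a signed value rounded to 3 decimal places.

-0.875

At the given values, q = -6617 − 38.3(824) + 0.635(53900) + 27.4(1460) = 36054.3.
∂q/∂p = −38.3.
E = (-38.3) × (824/36054.3) = -0.87532…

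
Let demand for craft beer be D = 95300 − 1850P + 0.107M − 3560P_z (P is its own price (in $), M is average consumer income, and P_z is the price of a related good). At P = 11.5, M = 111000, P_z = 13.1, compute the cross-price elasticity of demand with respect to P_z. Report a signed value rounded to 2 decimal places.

-1.19

At the given values, D = 95300 − 1850(11.5) + 0.107(111000) − 3560(13.1) = 39266.
∂D/∂P_z = -3560.
E = (-3560) × (13.1/39266) = -1.1876…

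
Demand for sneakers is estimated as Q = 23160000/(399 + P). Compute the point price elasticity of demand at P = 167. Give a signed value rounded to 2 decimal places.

-0.30

dQ/dP = −23160000/(399 + P)² = -72.2946. At P = 167, Q = 40918.7.
Ed = (dQ/dP)·(P/Q) = (-72.2946) × (167/40918.7) = -0.2950…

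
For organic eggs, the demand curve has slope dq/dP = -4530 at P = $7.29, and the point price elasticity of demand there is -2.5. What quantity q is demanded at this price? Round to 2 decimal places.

Ed = (dq/dP)·(P/q) ⇒ q = (dq/dP)·P/Ed = (-4530)·7.29/(-2.5) = 13209.48

13209.48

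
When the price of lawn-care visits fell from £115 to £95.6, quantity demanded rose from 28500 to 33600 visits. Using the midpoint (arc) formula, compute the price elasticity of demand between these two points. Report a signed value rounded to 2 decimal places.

%ΔQ = (33600 − 28500) / [(28500 + 33600)/2] = 5100/31050 = 0.164251…
%ΔP = (95.6 − 115) / [(115 + 95.6)/2] = -19.4/105.3 = -0.184235…
Arc Ed = %ΔQ / %ΔP = (5100/31050) / (-19.4/105.3) = -0.8915…

-0.89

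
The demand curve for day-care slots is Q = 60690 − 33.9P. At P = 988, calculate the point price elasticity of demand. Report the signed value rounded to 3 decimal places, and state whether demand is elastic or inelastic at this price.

dQ/dP = −33.9. At P = 988, Q = 60690 − 33.9(988) = 27196.8.
Ed = (dQ/dP)·(P/Q) = −33.9 × (988/27196.8) = -1.23151…
|Ed| = 1.232 > 1, so demand is elastic.

-1.232; elastic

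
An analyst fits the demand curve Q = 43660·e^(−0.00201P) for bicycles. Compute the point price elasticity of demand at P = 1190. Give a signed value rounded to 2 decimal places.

dQ/dP = −0.00201·Q = -8.02585. At P = 1190, Q = 3992.96.
Ed = (dQ/dP)·(P/Q) = (-8.02585) × (1190/3992.96) = -2.3919

-2.39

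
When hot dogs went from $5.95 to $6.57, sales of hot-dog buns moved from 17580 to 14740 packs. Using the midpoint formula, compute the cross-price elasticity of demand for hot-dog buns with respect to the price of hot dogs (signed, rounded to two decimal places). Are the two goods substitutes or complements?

%ΔQ_{hot-dog buns} = (14740 − 17580)/avg = -2840/16160 = -0.175742…
%ΔP_{hot dogs} = (6.57 − 5.95)/avg = 0.62/6.26 = 0.099041…
E_cross = (-2840/16160) / (0.62/6.26) = -1.7744…
E_cross < 0 ⇒ the goods are complements.

-1.77; complements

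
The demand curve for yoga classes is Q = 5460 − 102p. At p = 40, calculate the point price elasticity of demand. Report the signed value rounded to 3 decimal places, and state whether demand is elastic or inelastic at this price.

dQ/dp = −102. At p = 40, Q = 5460 − 102(40) = 1380.
Ed = (dQ/dp)·(p/Q) = −102 × (40/1380) = -2.95652…
|Ed| = 2.957 > 1, so demand is elastic.

-2.957; elastic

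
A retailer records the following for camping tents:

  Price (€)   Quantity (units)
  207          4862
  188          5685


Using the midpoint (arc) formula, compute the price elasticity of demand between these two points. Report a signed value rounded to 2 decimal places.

%ΔQ = (5685 − 4862) / [(4862 + 5685)/2] = 823/5273.5 = 0.156063…
%ΔP = (188 − 207) / [(207 + 188)/2] = -19/197.5 = -0.096202…
Arc Ed = %ΔQ / %ΔP = (823/5273.5) / (-19/197.5) = -1.6222…

-1.62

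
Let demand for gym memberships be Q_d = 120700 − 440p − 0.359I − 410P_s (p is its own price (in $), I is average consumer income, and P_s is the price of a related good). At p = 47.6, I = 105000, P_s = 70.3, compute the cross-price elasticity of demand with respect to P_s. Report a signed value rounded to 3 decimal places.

At the given values, Q_d = 120700 − 440(47.6) − 0.359(105000) − 410(70.3) = 33238.
∂Q_d/∂P_s = -410.
E = (-410) × (70.3/33238) = -0.86717…

-0.867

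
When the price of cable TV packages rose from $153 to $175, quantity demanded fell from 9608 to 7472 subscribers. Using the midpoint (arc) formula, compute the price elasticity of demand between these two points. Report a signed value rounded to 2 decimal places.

%ΔQ = (7472 − 9608) / [(9608 + 7472)/2] = -2136/8540 = -0.250117…
%ΔP = (175 − 153) / [(153 + 175)/2] = 22/164 = 0.134146…
Arc Ed = %ΔQ / %ΔP = (-2136/8540) / (22/164) = -1.8645…

-1.86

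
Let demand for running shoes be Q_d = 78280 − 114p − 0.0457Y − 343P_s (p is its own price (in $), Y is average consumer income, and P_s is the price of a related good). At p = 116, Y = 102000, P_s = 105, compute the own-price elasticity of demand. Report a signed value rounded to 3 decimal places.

-0.542

At the given values, Q_d = 78280 − 114(116) − 0.0457(102000) − 343(105) = 24379.6.
∂Q_d/∂p = −114.
E = (-114) × (116/24379.6) = -0.54242…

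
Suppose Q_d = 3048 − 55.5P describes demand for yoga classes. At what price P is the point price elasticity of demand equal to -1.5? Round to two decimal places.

32.95

Ed = −55.5P/(3048 − 55.5P). Set this equal to -1.5:
55.5P = 1.5·(3048 − 55.5P) ⇒ 55.5P(1 + 1.5) = 1.5·3048
P = 1.5·3048 / (55.5·2.5) = 32.9513…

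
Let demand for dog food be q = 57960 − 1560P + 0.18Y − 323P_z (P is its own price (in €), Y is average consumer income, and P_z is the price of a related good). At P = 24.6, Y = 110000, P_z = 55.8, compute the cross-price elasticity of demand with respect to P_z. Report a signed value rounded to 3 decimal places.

At the given values, q = 57960 − 1560(24.6) + 0.18(110000) − 323(55.8) = 21360.6.
∂q/∂P_z = -323.
E = (-323) × (55.8/21360.6) = -0.84376…

-0.844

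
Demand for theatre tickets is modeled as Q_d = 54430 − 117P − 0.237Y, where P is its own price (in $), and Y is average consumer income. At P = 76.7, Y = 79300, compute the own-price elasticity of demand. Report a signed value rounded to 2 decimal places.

At the given values, Q_d = 54430 − 117(76.7) − 0.237(79300) = 26662.
∂Q_d/∂P = −117.
E = (-117) × (76.7/26662) = -0.3365…

-0.34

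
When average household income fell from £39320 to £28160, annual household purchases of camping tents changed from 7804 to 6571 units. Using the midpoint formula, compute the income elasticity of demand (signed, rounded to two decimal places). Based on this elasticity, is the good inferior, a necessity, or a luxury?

0.52; necessity

%ΔQ = (6571 − 7804)/[( 7804 + 6571)/2] = -1233/7187.5 = -0.171547…
%ΔIncome = (28160 − 39320)/[( 39320 + 28160)/2] = -11160/33740 = -0.330764…
E_income = (-1233/7187.5) / (-11160/33740) = 0.5186…
0 < E_income < 1 ⇒ normal good, necessity.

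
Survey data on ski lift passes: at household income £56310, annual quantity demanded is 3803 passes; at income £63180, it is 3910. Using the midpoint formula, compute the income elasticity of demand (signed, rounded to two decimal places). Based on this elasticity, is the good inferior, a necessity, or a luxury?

%ΔQ = (3910 − 3803)/[( 3803 + 3910)/2] = 107/3856.5 = 0.027745…
%ΔIncome = (63180 − 56310)/[( 56310 + 63180)/2] = 6870/59745 = 0.114988…
E_income = (107/3856.5) / (6870/59745) = 0.2412…
0 < E_income < 1 ⇒ normal good, necessity.

0.24; necessity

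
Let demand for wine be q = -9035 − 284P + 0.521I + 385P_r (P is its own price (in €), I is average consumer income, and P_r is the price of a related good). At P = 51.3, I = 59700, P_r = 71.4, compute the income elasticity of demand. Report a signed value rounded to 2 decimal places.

0.89

At the given values, q = -9035 − 284(51.3) + 0.521(59700) + 385(71.4) = 34988.5.
∂q/∂I = 0.521.
E = (0.521) × (59700/34988.5) = 0.8889…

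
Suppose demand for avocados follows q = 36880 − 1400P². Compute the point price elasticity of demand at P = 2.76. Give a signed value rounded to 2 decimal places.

-0.81

dq/dP = −2·1400·P = -7728. At P = 2.76, q = 26215.36.
Ed = (dq/dP)·(P/q) = (-7728) × (2.76/26215.36) = -0.8136…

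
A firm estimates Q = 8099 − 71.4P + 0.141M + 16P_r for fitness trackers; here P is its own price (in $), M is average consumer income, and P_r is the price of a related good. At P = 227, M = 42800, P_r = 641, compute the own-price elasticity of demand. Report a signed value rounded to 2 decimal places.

At the given values, Q = 8099 − 71.4(227) + 0.141(42800) + 16(641) = 8182.
∂Q/∂P = −71.4.
E = (-71.4) × (227/8182) = -1.9809…

-1.98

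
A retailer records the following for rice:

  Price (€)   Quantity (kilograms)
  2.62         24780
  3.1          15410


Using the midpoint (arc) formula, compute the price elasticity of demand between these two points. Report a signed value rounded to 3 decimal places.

-2.778

%ΔQ = (15410 − 24780) / [(24780 + 15410)/2] = -9370/20095 = -0.466285…
%ΔP = (3.1 − 2.62) / [(2.62 + 3.1)/2] = 0.48/2.86 = 0.167832…
Arc Ed = %ΔQ / %ΔP = (-9370/20095) / (0.48/2.86) = -2.77828…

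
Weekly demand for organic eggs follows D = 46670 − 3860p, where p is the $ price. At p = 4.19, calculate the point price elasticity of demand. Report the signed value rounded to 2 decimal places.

dD/dp = −3860. At p = 4.19, D = 46670 − 3860(4.19) = 30496.6.
Ed = (dD/dp)·(p/D) = −3860 × (4.19/30496.6) = -0.5303…

-0.53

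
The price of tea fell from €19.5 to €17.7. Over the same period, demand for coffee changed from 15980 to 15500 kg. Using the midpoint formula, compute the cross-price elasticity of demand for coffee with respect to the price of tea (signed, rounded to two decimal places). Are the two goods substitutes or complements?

0.32; substitutes

%ΔQ_{coffee} = (15500 − 15980)/avg = -480/15740 = -0.030495…
%ΔP_{tea} = (17.7 − 19.5)/avg = -1.8/18.6 = -0.096774…
E_cross = (-480/15740) / (-1.8/18.6) = 0.3151…
E_cross > 0 ⇒ the goods are substitutes.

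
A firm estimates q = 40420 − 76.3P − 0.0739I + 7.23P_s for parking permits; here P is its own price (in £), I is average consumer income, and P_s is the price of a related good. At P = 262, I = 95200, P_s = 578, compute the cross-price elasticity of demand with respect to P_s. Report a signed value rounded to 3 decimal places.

At the given values, q = 40420 − 76.3(262) − 0.0739(95200) + 7.23(578) = 17573.06.
∂q/∂P_s = 7.23.
E = (7.23) × (578/17573.06) = 0.23780…

0.238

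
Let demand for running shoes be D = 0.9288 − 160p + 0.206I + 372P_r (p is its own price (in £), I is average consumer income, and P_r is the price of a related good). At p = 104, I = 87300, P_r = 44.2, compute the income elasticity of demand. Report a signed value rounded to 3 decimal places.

1.011

At the given values, D = 0.9288 − 160(104) + 0.206(87300) + 372(44.2) = 17787.1288.
∂D/∂I = 0.206.
E = (0.206) × (87300/17787.1288) = 1.01105…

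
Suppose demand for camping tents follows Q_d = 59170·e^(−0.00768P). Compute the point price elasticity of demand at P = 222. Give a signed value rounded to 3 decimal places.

-1.705

dQ_d/dP = −0.00768·Q_d = -82.6053. At P = 222, Q_d = 10755.9.
Ed = (dQ_d/dP)·(P/Q_d) = (-82.6053) × (222/10755.9) = -1.70496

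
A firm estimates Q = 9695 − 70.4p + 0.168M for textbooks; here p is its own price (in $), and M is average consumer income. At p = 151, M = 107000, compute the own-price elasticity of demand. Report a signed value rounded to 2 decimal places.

At the given values, Q = 9695 − 70.4(151) + 0.168(107000) = 17040.6.
∂Q/∂p = −70.4.
E = (-70.4) × (151/17040.6) = -0.6238…

-0.62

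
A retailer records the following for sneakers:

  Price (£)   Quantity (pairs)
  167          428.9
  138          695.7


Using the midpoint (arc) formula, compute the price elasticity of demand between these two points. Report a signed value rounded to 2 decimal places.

-2.50

%ΔQ = (695.7 − 428.9) / [(428.9 + 695.7)/2] = 266.8/562.3 = 0.474479…
%ΔP = (138 − 167) / [(167 + 138)/2] = -29/152.5 = -0.190163…
Arc Ed = %ΔQ / %ΔP = (266.8/562.3) / (-29/152.5) = -2.4951…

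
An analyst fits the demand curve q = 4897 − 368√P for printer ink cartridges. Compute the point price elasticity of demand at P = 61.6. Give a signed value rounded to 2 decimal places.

-0.72

dq/dP = −368/(2√P) = -23.4438. At P = 61.6, q = 2008.73.
Ed = (dq/dP)·(P/q) = (-23.4438) × (61.6/2008.73) = -0.7189…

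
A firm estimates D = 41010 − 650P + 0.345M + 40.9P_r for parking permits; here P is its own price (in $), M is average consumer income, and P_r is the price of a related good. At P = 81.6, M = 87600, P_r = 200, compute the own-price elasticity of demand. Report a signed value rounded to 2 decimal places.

-2.01

At the given values, D = 41010 − 650(81.6) + 0.345(87600) + 40.9(200) = 26372.
∂D/∂P = −650.
E = (-650) × (81.6/26372) = -2.0112…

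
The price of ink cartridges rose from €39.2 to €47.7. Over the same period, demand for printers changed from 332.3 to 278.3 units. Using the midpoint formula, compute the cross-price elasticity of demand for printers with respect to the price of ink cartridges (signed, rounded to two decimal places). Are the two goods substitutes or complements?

-0.90; complements

%ΔQ_{printers} = (278.3 − 332.3)/avg = -54/305.3 = -0.176875…
%ΔP_{ink cartridges} = (47.7 − 39.2)/avg = 8.5/43.45 = 0.195627…
E_cross = (-54/305.3) / (8.5/43.45) = -0.9041…
E_cross < 0 ⇒ the goods are complements.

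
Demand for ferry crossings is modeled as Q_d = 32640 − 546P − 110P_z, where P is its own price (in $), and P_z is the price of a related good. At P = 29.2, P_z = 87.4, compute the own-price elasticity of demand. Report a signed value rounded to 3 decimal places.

At the given values, Q_d = 32640 − 546(29.2) − 110(87.4) = 7082.8.
∂Q_d/∂P = −546.
E = (-546) × (29.2/7082.8) = -2.25097…

-2.251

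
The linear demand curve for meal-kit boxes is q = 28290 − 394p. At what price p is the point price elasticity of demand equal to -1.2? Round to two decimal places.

39.16

Ed = −394p/(28290 − 394p). Set this equal to -1.2:
394p = 1.2·(28290 − 394p) ⇒ 394p(1 + 1.2) = 1.2·28290
p = 1.2·28290 / (394·2.2) = 39.1647…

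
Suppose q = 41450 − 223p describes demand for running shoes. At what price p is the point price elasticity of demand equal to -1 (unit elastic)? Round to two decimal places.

Ed = −223p/(41450 − 223p). Set this equal to -1:
223p = 1·(41450 − 223p) ⇒ 223p(1 + 1) = 1·41450
p = 1·41450 / (223·2) = 92.9372…

92.94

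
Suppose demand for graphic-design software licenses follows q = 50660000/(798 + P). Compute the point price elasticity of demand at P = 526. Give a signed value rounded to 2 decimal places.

-0.40

dq/dP = −50660000/(798 + P)² = -28.8994. At P = 526, q = 38262.8.
Ed = (dq/dP)·(P/q) = (-28.8994) × (526/38262.8) = -0.3972…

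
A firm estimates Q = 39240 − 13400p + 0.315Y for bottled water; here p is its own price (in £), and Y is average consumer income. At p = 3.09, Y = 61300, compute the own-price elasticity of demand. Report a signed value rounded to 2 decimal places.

-2.42

At the given values, Q = 39240 − 13400(3.09) + 0.315(61300) = 17143.5.
∂Q/∂p = −13400.
E = (-13400) × (3.09/17143.5) = -2.4152…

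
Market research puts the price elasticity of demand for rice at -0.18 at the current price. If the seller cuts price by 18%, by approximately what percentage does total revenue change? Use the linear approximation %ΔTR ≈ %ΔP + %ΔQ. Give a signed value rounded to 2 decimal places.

-14.76%

%ΔQ ≈ Ed × %ΔP = (-0.18) × (-18%) = +3.2400%
%ΔTR ≈ %ΔP + %ΔQ = (-18%) + (+3.2400%) = -14.7600%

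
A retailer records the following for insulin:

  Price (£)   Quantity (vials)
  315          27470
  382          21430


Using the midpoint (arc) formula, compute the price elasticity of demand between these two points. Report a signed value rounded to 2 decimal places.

%ΔQ = (21430 − 27470) / [(27470 + 21430)/2] = -6040/24450 = -0.247034…
%ΔP = (382 − 315) / [(315 + 382)/2] = 67/348.5 = 0.192252…
Arc Ed = %ΔQ / %ΔP = (-6040/24450) / (67/348.5) = -1.2849…

-1.28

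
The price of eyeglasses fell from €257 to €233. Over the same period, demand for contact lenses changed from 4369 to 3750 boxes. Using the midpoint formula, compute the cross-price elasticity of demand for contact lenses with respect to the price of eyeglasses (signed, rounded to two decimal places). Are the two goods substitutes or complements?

%ΔQ_{contact lenses} = (3750 − 4369)/avg = -619/4059.5 = -0.152481…
%ΔP_{eyeglasses} = (233 − 257)/avg = -24/245 = -0.097959…
E_cross = (-619/4059.5) / (-24/245) = 1.5565…
E_cross > 0 ⇒ the goods are substitutes.

1.56; substitutes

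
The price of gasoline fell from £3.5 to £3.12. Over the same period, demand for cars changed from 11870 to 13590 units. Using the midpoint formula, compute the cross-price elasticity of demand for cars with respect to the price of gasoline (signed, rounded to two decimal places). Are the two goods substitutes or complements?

%ΔQ_{cars} = (13590 − 11870)/avg = 1720/12730 = 0.135113…
%ΔP_{gasoline} = (3.12 − 3.5)/avg = -0.38/3.31 = -0.114803…
E_cross = (1720/12730) / (-0.38/3.31) = -1.1769…
E_cross < 0 ⇒ the goods are complements.

-1.18; complements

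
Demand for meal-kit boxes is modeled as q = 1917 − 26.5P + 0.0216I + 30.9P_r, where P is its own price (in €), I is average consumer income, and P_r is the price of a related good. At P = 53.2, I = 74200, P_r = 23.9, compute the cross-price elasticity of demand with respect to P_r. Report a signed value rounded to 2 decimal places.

At the given values, q = 1917 − 26.5(53.2) + 0.0216(74200) + 30.9(23.9) = 2848.43.
∂q/∂P_r = 30.9.
E = (30.9) × (23.9/2848.43) = 0.2592…

0.26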